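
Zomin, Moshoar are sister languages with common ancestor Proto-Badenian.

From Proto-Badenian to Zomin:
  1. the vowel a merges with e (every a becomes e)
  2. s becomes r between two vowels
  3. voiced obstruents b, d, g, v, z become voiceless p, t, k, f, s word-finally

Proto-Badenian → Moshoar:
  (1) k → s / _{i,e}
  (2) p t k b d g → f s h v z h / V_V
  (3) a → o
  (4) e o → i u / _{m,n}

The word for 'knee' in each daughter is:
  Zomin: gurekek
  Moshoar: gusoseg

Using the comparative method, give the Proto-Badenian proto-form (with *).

Position 7: Zomin has k, Moshoar has g. Moshoar preserves g here (none of its changes turn any other segment into g), so the proto-segment is *g.
Position 4: Zomin has e, Moshoar has o. Taking the neighbouring segments as reconstructed: Zomin e could go back to *a or *e; Moshoar o could go back to *a or *o — the one source consistent with every daughter is *a.
This points to *gusakeg. Verify forward in each daughter:
Zomin: *gusakeg
  gusakeg → gusekeg   [vowel merger]
  gusekeg → gurekeg   [rhotacism]
  gurekeg → gurekek   [final devoicing]
  giving Zomin gurekek.
Moshoar: *gusakeg
  gusakeg → gusaseg   [palatalisation]
  gusaseg (rule 2 does not apply)
  gusaseg → gusoseg   [vowel merger]
  gusoseg (rule 4 does not apply)
  giving Moshoar gusoseg.
Only *gusakeg yields all of Zomin gurekek, Moshoar gusoseg.

*gusakeg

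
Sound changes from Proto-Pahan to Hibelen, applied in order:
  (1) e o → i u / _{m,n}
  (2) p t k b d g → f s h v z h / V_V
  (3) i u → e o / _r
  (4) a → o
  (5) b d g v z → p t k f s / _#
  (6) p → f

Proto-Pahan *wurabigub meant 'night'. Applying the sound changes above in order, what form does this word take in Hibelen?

Hibelen: *wurabigub
  wurabigub (rule 1 does not apply)
  wurabigub → wuravihub   [intervocalic lenition]
  wuravihub → woravihub   [pre-rhotic lowering]
  woravihub → worovihub   [vowel merger]
  worovihub → worovihup   [final devoicing]
  worovihup → worovihuf   [unconditioned shift]
  giving Hibelen worovihuf.

worovihuf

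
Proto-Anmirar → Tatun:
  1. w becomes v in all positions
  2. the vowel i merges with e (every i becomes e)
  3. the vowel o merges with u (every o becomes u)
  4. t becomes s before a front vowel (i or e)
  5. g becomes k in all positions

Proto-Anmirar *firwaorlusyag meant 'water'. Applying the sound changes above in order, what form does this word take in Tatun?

Tatun: *firwaorlusyag
  firwaorlusyag → firvaorlusyag   [unconditioned shift]
  firvaorlusyag → fervaorlusyag   [vowel merger]
  fervaorlusyag → fervaurlusyag   [vowel merger]
  fervaurlusyag (rule 4 does not apply)
  fervaurlusyag → fervaurlusyak   [unconditioned shift]
  giving Tatun fervaurlusyak.

fervaurlusyak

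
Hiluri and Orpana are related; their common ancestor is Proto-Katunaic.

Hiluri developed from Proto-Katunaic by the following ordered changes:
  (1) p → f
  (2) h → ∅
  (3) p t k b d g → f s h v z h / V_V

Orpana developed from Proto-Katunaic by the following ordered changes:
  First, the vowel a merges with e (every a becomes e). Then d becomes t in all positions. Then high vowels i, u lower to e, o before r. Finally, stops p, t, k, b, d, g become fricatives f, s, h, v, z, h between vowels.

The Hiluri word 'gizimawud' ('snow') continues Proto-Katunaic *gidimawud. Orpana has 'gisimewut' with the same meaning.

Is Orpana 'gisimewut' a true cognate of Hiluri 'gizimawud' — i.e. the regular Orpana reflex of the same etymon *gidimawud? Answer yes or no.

Derive the expected Orpana reflex of *gidimawud:
Orpana: *gidimawud
  gidimawud → gidimewud   [vowel merger]
  gidimewud → gitimewut   [unconditioned shift]
  gitimewut (rule 3 does not apply)
  gitimewut → gisimewut   [intervocalic lenition]
  giving Orpana gisimewut.
Orpana 'gisimewut' matches the regular reflex exactly, so the pair is cognate.

yes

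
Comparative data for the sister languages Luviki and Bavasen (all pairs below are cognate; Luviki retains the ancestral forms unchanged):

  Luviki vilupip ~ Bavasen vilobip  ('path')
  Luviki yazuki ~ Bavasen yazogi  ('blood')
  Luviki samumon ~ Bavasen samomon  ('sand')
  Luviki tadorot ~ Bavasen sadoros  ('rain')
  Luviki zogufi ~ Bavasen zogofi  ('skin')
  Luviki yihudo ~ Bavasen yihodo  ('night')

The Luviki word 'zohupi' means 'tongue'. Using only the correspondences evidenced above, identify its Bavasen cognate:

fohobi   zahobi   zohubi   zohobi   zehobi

zohobi

vilupip ~ vilobip — Luviki u corresponds to Bavasen o after a consonant, before a labial obstruent.
vilupip ~ vilobip — Luviki p corresponds to Bavasen b between vowels (before a front vowel).
Applying these to Luviki 'zohupi':
  zohupi → zohopi   (u→o after a consonant, before a labial obstruent)
  zohopi → zohobi   (p→b between vowels (before a front vowel))
So the Bavasen cognate is 'zohobi'.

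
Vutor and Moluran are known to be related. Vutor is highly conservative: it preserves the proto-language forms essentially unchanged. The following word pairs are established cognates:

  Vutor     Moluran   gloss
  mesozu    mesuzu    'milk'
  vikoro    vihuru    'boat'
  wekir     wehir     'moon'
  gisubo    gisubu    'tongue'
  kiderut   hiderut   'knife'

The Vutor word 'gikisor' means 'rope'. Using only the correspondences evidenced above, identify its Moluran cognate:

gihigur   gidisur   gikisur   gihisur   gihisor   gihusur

wekir ~ wehir — Vutor k corresponds to Moluran h between vowels (before a front vowel).
vikoro ~ vihuru — Vutor o corresponds to Moluran u after a consonant, before r.
Applying these to Vutor 'gikisor':
  gikisor → gihisor   (k→h between vowels (before a front vowel))
  gihisor → gihisur   (o→u after a consonant, before r)
So the Moluran cognate is 'gihisur'.

gihisur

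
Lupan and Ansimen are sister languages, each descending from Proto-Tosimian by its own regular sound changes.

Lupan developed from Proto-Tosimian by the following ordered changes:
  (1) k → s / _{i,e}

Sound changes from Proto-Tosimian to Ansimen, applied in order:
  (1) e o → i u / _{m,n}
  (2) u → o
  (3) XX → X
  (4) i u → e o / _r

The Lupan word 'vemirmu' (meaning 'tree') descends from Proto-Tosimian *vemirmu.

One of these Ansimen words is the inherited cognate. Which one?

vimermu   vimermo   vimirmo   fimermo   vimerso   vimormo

vimermo

Ansimen: *vemirmu
  vemirmu → vimirmu   [pre-nasal raising]
  vimirmu → vimirmo   [vowel merger]
  vimirmo (rule 3 does not apply)
  vimirmo → vimermo   [pre-rhotic lowering]
  giving Ansimen vimermo.
The other candidates each miss or misapply at least one Ansimen change.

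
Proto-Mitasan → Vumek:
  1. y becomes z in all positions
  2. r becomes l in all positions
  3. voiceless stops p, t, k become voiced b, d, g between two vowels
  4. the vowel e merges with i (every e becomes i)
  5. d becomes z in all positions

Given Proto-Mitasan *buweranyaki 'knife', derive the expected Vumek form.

Vumek: *buweranyaki
  buweranyaki → buweranzaki   [unconditioned shift]
  buweranzaki → buwelanzaki   [unconditioned shift]
  buwelanzaki → buwelanzagi   [intervocalic voicing]
  buwelanzagi → buwilanzagi   [vowel merger]
  buwilanzagi (rule 5 does not apply)
  giving Vumek buwilanzagi.

buwilanzagi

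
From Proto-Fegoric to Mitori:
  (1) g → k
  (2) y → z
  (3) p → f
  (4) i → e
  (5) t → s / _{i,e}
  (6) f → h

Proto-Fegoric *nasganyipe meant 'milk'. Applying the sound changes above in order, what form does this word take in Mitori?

Mitori: *nasganyipe
  nasganyipe → naskanyipe   [unconditioned shift]
  naskanyipe → naskanzipe   [unconditioned shift]
  naskanzipe → naskanzife   [unconditioned shift]
  naskanzife → naskanzefe   [vowel merger]
  naskanzefe (rule 5 does not apply)
  naskanzefe → naskanzehe   [unconditioned shift]
  giving Mitori naskanzehe.

naskanzehe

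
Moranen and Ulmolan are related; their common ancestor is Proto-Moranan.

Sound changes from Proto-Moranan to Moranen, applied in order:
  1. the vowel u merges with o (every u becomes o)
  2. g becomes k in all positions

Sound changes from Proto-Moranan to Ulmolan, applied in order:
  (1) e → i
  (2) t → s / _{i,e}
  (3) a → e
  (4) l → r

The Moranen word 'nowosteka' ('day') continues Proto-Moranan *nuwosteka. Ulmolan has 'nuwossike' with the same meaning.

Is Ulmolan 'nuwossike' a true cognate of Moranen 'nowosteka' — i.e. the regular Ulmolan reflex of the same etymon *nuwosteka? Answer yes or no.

yes

Derive the expected Ulmolan reflex of *nuwosteka:
Ulmolan: *nuwosteka > nuwostika > nuwossika > nuwossike  (by vowel merger, palatalisation, vowel merger)
Ulmolan 'nuwossike' matches the regular reflex exactly, so the pair is cognate.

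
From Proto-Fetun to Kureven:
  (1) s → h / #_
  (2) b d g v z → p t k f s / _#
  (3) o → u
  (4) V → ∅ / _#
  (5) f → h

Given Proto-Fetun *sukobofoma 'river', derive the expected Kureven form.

Kureven: *sukobofoma > hukobofoma > hukubufuma > hukubufum > hukubuhum  (by debuccalisation, vowel merger, apocope, unconditioned shift)

hukubuhum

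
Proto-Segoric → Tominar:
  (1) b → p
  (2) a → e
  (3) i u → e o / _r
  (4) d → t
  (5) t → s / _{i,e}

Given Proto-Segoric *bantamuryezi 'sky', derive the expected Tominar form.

Tominar: start from *bantamuryezi.
  rule 1 (unconditioned shift): bantamuryezi → pantamuryezi
  rule 2 (vowel merger): pantamuryezi → pentemuryezi
  rule 3 (pre-rhotic lowering): pentemuryezi → pentemoryezi
  rule 4: no change — pentemoryezi
  rule 5 (palatalisation): pentemoryezi → pensemoryezi
  ⇒ Tominar pensemoryezi

pensemoryezi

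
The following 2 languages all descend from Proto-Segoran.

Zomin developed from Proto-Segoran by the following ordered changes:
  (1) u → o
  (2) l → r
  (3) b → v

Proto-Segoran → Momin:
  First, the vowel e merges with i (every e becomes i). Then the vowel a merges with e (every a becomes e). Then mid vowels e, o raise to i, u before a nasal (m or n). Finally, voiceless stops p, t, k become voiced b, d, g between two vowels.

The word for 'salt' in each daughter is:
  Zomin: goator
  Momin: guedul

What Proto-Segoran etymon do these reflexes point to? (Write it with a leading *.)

Position 2: Zomin has o, Momin has u. Taking the neighbouring segments as reconstructed: Zomin o could go back to *o or *u; Momin u can only go back to *u — the one source consistent with every daughter is *u.
Position 4: Zomin has t, Momin has d. Zomin preserves t here (none of its changes turn any other segment into t), so the proto-segment is *t.
This points to *guatul. Verify forward in each daughter:
Zomin: start from *guatul.
  rule 1 (vowel merger): guatul → goatol
  rule 2 (unconditioned shift): goatol → goator
  rule 3: no change — goator
  ⇒ Zomin goator
Momin: start from *guatul.
  rule 1: no change — guatul
  rule 2 (vowel merger): guatul → guetul
  rule 3: no change — guetul
  rule 4 (intervocalic voicing): guetul → guedul
  ⇒ Momin guedul
*guatul is the unique common source.

*guatul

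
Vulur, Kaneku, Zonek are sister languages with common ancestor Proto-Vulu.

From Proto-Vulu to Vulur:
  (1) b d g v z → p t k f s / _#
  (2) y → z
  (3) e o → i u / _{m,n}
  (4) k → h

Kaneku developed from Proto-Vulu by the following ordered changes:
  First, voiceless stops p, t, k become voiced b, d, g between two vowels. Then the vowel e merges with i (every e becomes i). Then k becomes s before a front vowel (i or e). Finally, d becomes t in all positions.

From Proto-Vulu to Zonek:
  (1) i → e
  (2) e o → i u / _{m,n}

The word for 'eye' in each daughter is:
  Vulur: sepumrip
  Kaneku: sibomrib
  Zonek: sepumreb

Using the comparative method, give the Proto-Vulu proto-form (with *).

*sepomrib

Position 8: Vulur has p, Kaneku has b, Zonek has b. Zonek preserves b here (none of its changes turn any other segment into b), so the proto-segment is *b.
Position 7: Vulur has i, Kaneku has i, Zonek has e. Taking the neighbouring segments as reconstructed: Vulur i can only go back to *i; Kaneku i could go back to *e or *i; Zonek e could go back to *e or *i — the one source consistent with every daughter is *i.
Verify the candidate proto-form against each daughter:
Vulur: *sepomrib
  sepomrib → sepomrip   [final devoicing]
  sepomrip (rule 2 does not apply)
  sepomrip → sepumrip   [pre-nasal raising]
  sepumrip (rule 4 does not apply)
  giving Vulur sepumrip.
Kaneku: *sepomrib
  sepomrib → sebomrib   [intervocalic voicing]
  sebomrib → sibomrib   [vowel merger]
  sibomrib (rule 3 does not apply)
  sibomrib (rule 4 does not apply)
  giving Kaneku sibomrib.
Zonek: *sepomrib
  sepomrib → sepomreb   [vowel merger]
  sepomreb → sepumreb   [pre-nasal raising]
  giving Zonek sepumreb.
Only *sepomrib yields all of Vulur sepumrip, Kaneku sibomrib, Zonek sepumreb.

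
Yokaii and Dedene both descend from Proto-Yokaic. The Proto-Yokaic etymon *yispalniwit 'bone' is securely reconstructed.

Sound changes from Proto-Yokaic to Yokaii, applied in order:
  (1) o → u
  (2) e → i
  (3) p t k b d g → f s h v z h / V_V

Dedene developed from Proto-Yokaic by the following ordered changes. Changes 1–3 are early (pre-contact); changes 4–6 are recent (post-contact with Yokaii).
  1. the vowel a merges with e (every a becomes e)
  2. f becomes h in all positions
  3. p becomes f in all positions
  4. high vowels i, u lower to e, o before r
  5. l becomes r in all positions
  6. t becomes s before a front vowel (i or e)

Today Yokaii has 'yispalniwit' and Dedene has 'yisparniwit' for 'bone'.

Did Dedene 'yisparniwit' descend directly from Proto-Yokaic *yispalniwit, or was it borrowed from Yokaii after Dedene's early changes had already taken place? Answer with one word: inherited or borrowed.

If inherited, *yispalniwit would pass through all of Dedene's changes:
Dedene: *yispalniwit
  yispalniwit → yispelniwit   [vowel merger]
  yispelniwit (rule 2 does not apply)
  yispelniwit → yisfelniwit   [unconditioned shift]
  yisfelniwit (rule 4 does not apply)
  yisfelniwit → yisferniwit   [unconditioned shift]
  yisferniwit (rule 6 does not apply)
  giving Dedene yisferniwit.
If borrowed from Yokaii 'yispalniwit' after the early changes, it would undergo only the recent ones:
  rule 4 (pre-rhotic lowering): no change (yispalniwit)
  rule 5 (unconditioned shift): yispalniwit → yisparniwit
  rule 6 (palatalisation): no change (yisparniwit)
  ⇒ as a loan: yisparniwit
Dedene 'yisparniwit' matches the loan outcome 'yisparniwit', not the inherited 'yisferniwit' — it skipped the early Dedene changes, so it was borrowed from Yokaii.

borrowed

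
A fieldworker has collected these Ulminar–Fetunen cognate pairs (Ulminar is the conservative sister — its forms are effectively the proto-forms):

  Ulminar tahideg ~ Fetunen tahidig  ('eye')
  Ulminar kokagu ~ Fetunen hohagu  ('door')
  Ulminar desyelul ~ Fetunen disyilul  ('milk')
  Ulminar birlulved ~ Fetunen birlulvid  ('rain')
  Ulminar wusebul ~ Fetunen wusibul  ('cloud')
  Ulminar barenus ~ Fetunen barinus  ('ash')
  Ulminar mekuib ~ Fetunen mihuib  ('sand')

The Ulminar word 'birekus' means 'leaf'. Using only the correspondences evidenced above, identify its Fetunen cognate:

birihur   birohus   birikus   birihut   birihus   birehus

tahideg ~ tahidig, desyelul ~ disyilul — Ulminar e corresponds to Fetunen i after a consonant, before a consonant other than r, m, n, p, b, f, v.
mekuib ~ mihuib — Ulminar k corresponds to Fetunen h between vowels (before a back vowel).
Applying these to Ulminar 'birekus':
  birekus → birikus   (e→i after a consonant, before a consonant other than r, m, n, p, b, f, v)
  birikus → birihus   (k→h between vowels (before a back vowel))
So the Fetunen cognate is 'birihus'.

birihus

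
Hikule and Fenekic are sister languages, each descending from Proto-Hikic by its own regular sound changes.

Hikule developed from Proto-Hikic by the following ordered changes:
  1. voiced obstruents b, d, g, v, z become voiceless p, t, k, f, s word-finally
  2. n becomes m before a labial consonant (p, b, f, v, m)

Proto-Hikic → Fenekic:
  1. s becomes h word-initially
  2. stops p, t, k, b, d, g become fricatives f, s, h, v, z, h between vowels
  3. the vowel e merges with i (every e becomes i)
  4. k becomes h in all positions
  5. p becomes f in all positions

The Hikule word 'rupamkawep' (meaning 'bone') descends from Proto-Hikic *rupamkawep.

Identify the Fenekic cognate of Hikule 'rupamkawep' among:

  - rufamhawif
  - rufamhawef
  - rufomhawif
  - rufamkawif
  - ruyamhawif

rufamhawif

Fenekic: start from *rupamkawep.
  rule 1: no change — rupamkawep
  rule 2 (intervocalic lenition): rupamkawep → rufamkawep
  rule 3 (vowel merger): rufamkawep → rufamkawip
  rule 4 (unconditioned shift): rufamkawip → rufamhawip
  rule 5 (unconditioned shift): rufamhawip → rufamhawif
  ⇒ Fenekic rufamhawif
Among the options, 'rufamhawif' alone shows every Fenekic change applied in order.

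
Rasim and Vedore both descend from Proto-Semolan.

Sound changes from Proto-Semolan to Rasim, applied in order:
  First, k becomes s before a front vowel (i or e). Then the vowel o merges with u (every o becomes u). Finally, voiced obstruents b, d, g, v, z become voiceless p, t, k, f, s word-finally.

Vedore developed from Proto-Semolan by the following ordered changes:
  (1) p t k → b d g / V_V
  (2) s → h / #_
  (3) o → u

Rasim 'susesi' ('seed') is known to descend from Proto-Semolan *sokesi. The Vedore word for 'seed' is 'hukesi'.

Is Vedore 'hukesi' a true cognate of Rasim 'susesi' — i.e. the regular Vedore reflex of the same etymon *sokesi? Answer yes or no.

no

Derive the expected Vedore reflex of *sokesi:
Vedore: start from *sokesi.
  rule 1 (intervocalic voicing): sokesi → sogesi
  rule 2 (debuccalisation): sogesi → hogesi
  rule 3 (vowel merger): hogesi → hugesi
  ⇒ Vedore hugesi
The regular Vedore reflex would be 'hugesi', but the attested form is 'hukesi'. The correspondence is irregular, so they are not cognates (the Vedore form has a different source).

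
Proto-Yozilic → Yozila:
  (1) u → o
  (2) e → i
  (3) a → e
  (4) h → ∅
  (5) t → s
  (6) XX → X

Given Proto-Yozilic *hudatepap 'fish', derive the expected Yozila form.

odesipep

Yozila: *hudatepap > hodatepap > hodatipap > hodetipep > odetipep > odesipep  (by vowel merger, vowel merger, vowel merger, h-loss, unconditioned shift)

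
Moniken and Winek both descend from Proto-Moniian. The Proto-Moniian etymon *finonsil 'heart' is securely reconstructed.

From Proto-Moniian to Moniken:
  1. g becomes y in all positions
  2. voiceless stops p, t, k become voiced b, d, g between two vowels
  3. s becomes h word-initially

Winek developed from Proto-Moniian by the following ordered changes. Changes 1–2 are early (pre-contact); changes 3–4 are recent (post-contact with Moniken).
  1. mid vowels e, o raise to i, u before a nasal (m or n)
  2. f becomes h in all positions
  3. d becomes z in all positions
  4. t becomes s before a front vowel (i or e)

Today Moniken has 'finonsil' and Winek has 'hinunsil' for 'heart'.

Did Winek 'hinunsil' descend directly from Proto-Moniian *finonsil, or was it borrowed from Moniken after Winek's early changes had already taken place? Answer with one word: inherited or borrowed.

If inherited, *finonsil would pass through all of Winek's changes:
Winek: start from *finonsil.
  rule 1 (pre-nasal raising): finonsil → finunsil
  rule 2 (unconditioned shift): finunsil → hinunsil
  rule 3: no change — hinunsil
  rule 4: no change — hinunsil
  ⇒ Winek hinunsil
If borrowed from Moniken 'finonsil' after the early changes, it would undergo only the recent ones:
  rule 3 (unconditioned shift): no change (finonsil)
  rule 4 (palatalisation): no change (finonsil)
  ⇒ as a loan: finonsil
Winek 'hinunsil' matches the inherited outcome exactly, so it is an inherited cognate, not a loan.

inherited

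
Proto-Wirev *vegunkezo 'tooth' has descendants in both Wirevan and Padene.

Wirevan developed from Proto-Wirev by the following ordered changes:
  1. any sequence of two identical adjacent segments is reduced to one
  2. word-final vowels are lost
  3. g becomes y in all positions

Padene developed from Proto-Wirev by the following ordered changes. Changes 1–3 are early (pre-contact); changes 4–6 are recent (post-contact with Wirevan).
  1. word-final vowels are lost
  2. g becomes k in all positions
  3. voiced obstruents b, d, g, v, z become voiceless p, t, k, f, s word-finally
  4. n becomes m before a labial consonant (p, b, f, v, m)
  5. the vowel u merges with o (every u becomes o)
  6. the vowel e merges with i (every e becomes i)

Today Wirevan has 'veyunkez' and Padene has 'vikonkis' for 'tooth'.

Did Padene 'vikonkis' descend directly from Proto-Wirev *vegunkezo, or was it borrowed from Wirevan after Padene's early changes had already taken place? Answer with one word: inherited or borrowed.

If inherited, *vegunkezo would pass through all of Padene's changes:
Padene: start from *vegunkezo.
  rule 1 (apocope): vegunkezo → vegunkez
  rule 2 (unconditioned shift): vegunkez → vekunkez
  rule 3 (final devoicing): vekunkez → vekunkes
  rule 4: no change — vekunkes
  rule 5 (vowel merger): vekunkes → vekonkes
  rule 6 (vowel merger): vekonkes → vikonkis
  ⇒ Padene vikonkis
If borrowed from Wirevan 'veyunkez' after the early changes, it would undergo only the recent ones:
  rule 4 (nasal place assimilation): no change (veyunkez)
  rule 5 (vowel merger): veyunkez → veyonkez
  rule 6 (vowel merger): veyonkez → viyonkiz
  ⇒ as a loan: viyonkiz
Padene 'vikonkis' matches the inherited outcome exactly, so it is an inherited cognate, not a loan.

inherited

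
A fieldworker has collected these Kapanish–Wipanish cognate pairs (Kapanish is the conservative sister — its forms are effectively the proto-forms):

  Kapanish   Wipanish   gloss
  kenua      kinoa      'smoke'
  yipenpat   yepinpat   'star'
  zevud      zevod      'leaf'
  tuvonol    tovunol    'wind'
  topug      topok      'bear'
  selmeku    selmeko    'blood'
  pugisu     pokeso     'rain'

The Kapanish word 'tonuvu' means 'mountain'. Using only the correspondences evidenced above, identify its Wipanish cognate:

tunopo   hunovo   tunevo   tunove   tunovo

tuvonol ~ tovunol — Kapanish o corresponds to Wipanish u after a consonant, before a nasal.
tuvonol ~ tovunol — Kapanish u corresponds to Wipanish o after a consonant, before a labial obstruent.
selmeku ~ selmeko, pugisu ~ pokeso — Kapanish u corresponds to Wipanish o word-finally.
Applying these to Kapanish 'tonuvu':
  tonuvu → tunuvu   (o→u after a consonant, before a nasal)
  tunuvu → tunovu   (u→o after a consonant, before a labial obstruent)
  tunovu → tunovo   (u→o word-finally)
So the Wipanish cognate is 'tunovo'.

tunovo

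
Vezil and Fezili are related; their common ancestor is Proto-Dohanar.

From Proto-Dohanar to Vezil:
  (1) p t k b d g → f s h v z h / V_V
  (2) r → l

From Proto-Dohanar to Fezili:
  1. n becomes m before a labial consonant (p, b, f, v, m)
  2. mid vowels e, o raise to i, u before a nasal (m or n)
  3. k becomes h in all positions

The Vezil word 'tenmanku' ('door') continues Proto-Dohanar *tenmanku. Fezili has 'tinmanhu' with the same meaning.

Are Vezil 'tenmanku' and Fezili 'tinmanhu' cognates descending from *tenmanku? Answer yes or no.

Derive the expected Fezili reflex of *tenmanku:
Fezili: *tenmanku
  tenmanku → temmanku   [nasal place assimilation]
  temmanku → timmanku   [pre-nasal raising]
  timmanku → timmanhu   [unconditioned shift]
  giving Fezili timmanhu.
The regular Fezili reflex would be 'timmanhu', but the attested form is 'tinmanhu'. The correspondence is irregular, so they are not cognates (the Fezili form has a different source).

no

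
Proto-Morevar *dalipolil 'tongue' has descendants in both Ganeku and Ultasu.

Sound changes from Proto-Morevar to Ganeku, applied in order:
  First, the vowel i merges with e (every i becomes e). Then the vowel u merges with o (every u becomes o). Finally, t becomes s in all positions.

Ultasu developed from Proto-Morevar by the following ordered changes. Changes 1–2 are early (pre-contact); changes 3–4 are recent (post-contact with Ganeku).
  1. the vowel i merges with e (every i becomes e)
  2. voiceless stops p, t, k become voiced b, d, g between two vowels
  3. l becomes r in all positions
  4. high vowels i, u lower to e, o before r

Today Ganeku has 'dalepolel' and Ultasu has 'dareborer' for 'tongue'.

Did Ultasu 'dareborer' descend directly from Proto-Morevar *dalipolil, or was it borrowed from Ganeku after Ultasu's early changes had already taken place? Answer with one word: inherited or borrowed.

If inherited, *dalipolil would pass through all of Ultasu's changes:
Ultasu: start from *dalipolil.
  rule 1 (vowel merger): dalipolil → dalepolel
  rule 2 (intervocalic voicing): dalepolel → dalebolel
  rule 3 (unconditioned shift): dalebolel → dareborer
  rule 4: no change — dareborer
  ⇒ Ultasu dareborer
If borrowed from Ganeku 'dalepolel' after the early changes, it would undergo only the recent ones:
  rule 3 (unconditioned shift): dalepolel → dareporer
  rule 4 (pre-rhotic lowering): no change (dareporer)
  ⇒ as a loan: dareporer
Ultasu 'dareborer' matches the inherited outcome exactly, so it is an inherited cognate, not a loan.

inherited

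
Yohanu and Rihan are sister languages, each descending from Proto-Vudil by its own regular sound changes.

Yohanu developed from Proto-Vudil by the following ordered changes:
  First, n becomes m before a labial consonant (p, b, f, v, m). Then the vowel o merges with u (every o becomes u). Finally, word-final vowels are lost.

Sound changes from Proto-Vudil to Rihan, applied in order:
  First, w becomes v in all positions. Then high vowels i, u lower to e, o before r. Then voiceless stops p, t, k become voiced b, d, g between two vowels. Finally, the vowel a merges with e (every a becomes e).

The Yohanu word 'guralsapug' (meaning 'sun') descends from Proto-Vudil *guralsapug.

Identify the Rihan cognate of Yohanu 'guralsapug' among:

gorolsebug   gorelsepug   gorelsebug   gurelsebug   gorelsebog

gorelsebug

Rihan: *guralsapug > goralsapug > goralsabug > gorelsebug  (by pre-rhotic lowering, intervocalic voicing, vowel merger)
Among the options, 'gorelsebug' alone shows every Rihan change applied in order.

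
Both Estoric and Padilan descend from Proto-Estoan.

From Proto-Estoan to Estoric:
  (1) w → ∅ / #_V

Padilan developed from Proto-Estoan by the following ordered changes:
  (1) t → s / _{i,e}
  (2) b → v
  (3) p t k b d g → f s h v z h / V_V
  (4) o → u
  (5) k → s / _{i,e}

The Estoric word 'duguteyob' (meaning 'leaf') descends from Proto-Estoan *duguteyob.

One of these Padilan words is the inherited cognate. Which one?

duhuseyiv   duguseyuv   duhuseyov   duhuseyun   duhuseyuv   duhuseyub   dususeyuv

duhuseyuv

Padilan: start from *duguteyob.
  rule 1 (palatalisation): duguteyob → duguseyob
  rule 2 (unconditioned shift): duguseyob → duguseyov
  rule 3 (intervocalic lenition): duguseyov → duhuseyov
  rule 4 (vowel merger): duhuseyov → duhuseyuv
  rule 5: no change — duhuseyuv
  ⇒ Padilan duhuseyuv
The other candidates each miss or misapply at least one Padilan change.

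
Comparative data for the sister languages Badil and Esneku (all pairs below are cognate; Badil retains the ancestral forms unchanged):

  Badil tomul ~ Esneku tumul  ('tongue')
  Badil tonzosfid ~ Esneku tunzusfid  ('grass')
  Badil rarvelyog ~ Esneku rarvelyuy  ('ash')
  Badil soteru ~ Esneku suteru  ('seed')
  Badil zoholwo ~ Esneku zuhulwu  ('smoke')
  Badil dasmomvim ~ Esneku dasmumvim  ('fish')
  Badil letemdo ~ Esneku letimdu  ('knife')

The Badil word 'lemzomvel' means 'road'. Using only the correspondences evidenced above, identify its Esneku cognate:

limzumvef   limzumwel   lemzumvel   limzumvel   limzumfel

limzumvel

letemdo ~ letimdu — Badil e corresponds to Esneku i after a consonant, before a nasal.
tomul ~ tumul, dasmomvim ~ dasmumvim — Badil o corresponds to Esneku u after a consonant, before a nasal.
Applying these to Badil 'lemzomvel':
  lemzomvel → limzomvel   (e→i after a consonant, before a nasal)
  limzomvel → limzumvel   (o→u after a consonant, before a nasal)
So the Esneku cognate is 'limzumvel'.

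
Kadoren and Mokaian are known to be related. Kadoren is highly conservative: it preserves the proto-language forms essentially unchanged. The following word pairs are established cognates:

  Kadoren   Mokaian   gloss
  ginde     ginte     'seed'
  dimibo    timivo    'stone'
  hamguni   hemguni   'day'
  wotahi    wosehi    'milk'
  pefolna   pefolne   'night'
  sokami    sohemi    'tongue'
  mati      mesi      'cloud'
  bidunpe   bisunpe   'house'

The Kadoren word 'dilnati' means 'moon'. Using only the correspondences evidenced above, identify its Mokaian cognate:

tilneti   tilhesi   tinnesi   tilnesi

tilnesi

dimibo ~ timivo — Kadoren d corresponds to Mokaian t word-initially before a front vowel.
wotahi ~ wosehi, mati ~ mesi — Kadoren a corresponds to Mokaian e after a consonant, before a consonant other than r, m, n, p, b, f, v.
mati ~ mesi — Kadoren t corresponds to Mokaian s between vowels (before a front vowel).
Applying these to Kadoren 'dilnati':
  dilnati → tilnati   (d→t word-initially before a front vowel)
  tilnati → tilneti   (a→e after a consonant, before a consonant other than r, m, n, p, b, f, v)
  tilneti → tilnesi   (t→s between vowels (before a front vowel))
So the Mokaian cognate is 'tilnesi'.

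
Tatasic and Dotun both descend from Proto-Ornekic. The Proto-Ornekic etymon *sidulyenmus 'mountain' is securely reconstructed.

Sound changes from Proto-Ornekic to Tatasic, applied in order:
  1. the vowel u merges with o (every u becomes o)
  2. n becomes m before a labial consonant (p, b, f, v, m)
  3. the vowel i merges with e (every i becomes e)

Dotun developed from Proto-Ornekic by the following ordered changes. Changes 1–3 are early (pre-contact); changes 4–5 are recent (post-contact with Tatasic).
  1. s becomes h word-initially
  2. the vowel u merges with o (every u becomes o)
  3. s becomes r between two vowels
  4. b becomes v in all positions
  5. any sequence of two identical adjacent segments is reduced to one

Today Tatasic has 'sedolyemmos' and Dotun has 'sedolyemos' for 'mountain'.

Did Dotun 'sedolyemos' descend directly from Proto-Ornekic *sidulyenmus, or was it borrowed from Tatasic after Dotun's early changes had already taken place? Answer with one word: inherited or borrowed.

borrowed

If inherited, *sidulyenmus would pass through all of Dotun's changes:
Dotun: start from *sidulyenmus.
  rule 1 (debuccalisation): sidulyenmus → hidulyenmus
  rule 2 (vowel merger): hidulyenmus → hidolyenmos
  rule 3: no change — hidolyenmos
  rule 4: no change — hidolyenmos
  rule 5: no change — hidolyenmos
  ⇒ Dotun hidolyenmos
If borrowed from Tatasic 'sedolyemmos' after the early changes, it would undergo only the recent ones:
  rule 4 (unconditioned shift): no change (sedolyemmos)
  rule 5 (degemination): sedolyemmos → sedolyemos
  ⇒ as a loan: sedolyemos
Dotun 'sedolyemos' matches the loan outcome 'sedolyemos', not the inherited 'hidolyenmos' — it skipped the early Dotun changes, so it was borrowed from Tatasic.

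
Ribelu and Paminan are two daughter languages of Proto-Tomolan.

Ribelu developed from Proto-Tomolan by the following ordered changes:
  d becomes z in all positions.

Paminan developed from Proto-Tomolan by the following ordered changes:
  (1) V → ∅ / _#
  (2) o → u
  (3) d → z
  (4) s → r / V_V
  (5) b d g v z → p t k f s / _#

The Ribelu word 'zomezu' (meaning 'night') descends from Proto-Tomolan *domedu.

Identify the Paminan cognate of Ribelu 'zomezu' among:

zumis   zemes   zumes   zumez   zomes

Paminan: *domedu
  domedu → domed   [apocope]
  domed → dumed   [vowel merger]
  dumed → zumez   [unconditioned shift]
  zumez (rule 4 does not apply)
  zumez → zumes   [final devoicing]
  giving Paminan zumes.

zumes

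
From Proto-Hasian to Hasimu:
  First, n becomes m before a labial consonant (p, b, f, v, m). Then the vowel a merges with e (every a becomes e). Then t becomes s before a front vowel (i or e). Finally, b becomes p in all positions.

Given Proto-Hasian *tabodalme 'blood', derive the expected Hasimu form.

Hasimu: start from *tabodalme.
  rule 1: no change — tabodalme
  rule 2 (vowel merger): tabodalme → tebodelme
  rule 3 (palatalisation): tebodelme → sebodelme
  rule 4 (unconditioned shift): sebodelme → sepodelme
  ⇒ Hasimu sepodelme

sepodelme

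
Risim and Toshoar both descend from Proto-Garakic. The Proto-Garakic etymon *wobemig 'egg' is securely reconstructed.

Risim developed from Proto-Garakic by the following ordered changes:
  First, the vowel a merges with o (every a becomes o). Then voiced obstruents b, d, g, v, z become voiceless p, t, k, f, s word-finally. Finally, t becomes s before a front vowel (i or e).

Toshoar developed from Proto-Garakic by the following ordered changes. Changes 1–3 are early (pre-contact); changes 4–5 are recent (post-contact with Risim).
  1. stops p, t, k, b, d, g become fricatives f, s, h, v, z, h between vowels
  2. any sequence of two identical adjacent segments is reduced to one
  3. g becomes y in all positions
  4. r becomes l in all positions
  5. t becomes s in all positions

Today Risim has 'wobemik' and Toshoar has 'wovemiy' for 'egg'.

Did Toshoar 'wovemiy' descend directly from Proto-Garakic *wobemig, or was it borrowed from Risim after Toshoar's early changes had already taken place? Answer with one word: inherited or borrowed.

If inherited, *wobemig would pass through all of Toshoar's changes:
Toshoar: start from *wobemig.
  rule 1 (intervocalic lenition): wobemig → wovemig
  rule 2: no change — wovemig
  rule 3 (unconditioned shift): wovemig → wovemiy
  rule 4: no change — wovemiy
  rule 5: no change — wovemiy
  ⇒ Toshoar wovemiy
If borrowed from Risim 'wobemik' after the early changes, it would undergo only the recent ones:
  rule 4 (unconditioned shift): no change (wobemik)
  rule 5 (unconditioned shift): no change (wobemik)
  ⇒ as a loan: wobemik
Toshoar 'wovemiy' matches the inherited outcome exactly, so it is an inherited cognate, not a loan.

inherited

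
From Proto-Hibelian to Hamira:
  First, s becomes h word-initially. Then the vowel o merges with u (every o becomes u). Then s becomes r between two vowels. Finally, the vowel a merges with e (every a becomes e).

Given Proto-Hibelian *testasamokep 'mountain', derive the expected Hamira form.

testeremukep

Hamira: *testasamokep
  testasamokep (rule 1 does not apply)
  testasamokep → testasamukep   [vowel merger]
  testasamukep → testaramukep   [rhotacism]
  testaramukep → testeremukep   [vowel merger]
  giving Hamira testeremukep.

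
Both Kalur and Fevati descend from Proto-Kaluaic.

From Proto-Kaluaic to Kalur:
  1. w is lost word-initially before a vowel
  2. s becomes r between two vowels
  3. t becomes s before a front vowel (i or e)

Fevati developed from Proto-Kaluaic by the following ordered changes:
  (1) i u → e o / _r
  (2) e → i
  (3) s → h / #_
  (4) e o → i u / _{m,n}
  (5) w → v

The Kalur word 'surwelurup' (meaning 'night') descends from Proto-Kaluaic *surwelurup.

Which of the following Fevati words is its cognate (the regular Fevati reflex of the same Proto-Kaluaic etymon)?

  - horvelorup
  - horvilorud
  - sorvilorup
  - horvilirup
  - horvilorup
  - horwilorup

Fevati: *surwelurup > sorwelorup > sorwilorup > horwilorup > horvilorup  (by pre-rhotic lowering, vowel merger, debuccalisation, unconditioned shift)

horvilorup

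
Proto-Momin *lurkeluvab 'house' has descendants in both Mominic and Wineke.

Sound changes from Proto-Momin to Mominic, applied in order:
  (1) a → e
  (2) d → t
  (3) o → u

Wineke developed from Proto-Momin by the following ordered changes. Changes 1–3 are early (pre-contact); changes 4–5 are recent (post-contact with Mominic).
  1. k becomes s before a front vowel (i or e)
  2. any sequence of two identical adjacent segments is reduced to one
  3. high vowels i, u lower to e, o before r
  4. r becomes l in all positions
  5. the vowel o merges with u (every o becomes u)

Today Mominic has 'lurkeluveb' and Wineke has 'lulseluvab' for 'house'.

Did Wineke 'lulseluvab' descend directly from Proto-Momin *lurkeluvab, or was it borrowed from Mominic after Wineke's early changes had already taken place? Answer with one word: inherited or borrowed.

inherited

If inherited, *lurkeluvab would pass through all of Wineke's changes:
Wineke: *lurkeluvab
  lurkeluvab → lurseluvab   [palatalisation]
  lurseluvab (rule 2 does not apply)
  lurseluvab → lorseluvab   [pre-rhotic lowering]
  lorseluvab → lolseluvab   [unconditioned shift]
  lolseluvab → lulseluvab   [vowel merger]
  giving Wineke lulseluvab.
If borrowed from Mominic 'lurkeluveb' after the early changes, it would undergo only the recent ones:
  rule 4 (unconditioned shift): lurkeluveb → lulkeluveb
  rule 5 (vowel merger): no change (lulkeluveb)
  ⇒ as a loan: lulkeluveb
Wineke 'lulseluvab' matches the inherited outcome exactly, so it is an inherited cognate, not a loan.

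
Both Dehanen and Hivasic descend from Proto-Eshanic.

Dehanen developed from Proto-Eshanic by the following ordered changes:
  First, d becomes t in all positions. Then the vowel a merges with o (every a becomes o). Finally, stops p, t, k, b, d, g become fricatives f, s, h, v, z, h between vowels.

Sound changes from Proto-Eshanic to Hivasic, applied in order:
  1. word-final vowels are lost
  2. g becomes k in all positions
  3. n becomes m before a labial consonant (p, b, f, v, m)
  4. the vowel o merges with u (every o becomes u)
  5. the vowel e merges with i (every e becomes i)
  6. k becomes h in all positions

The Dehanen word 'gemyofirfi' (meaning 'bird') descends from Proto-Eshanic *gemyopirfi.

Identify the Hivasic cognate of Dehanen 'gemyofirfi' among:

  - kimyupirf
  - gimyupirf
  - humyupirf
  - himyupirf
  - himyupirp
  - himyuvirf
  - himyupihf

himyupirf

Hivasic: *gemyopirfi > gemyopirf > kemyopirf > kemyupirf > kimyupirf > himyupirf  (by apocope, unconditioned shift, vowel merger, vowel merger, unconditioned shift)
Among the options, 'himyupirf' alone shows every Hivasic change applied in order.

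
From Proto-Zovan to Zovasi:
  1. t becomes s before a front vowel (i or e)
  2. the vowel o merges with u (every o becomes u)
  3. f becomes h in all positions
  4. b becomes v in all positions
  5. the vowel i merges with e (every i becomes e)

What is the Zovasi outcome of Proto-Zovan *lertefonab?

lersehunav

Zovasi: *lertefonab
  lertefonab → lersefonab   [palatalisation]
  lersefonab → lersefunab   [vowel merger]
  lersefunab → lersehunab   [unconditioned shift]
  lersehunab → lersehunav   [unconditioned shift]
  lersehunav (rule 5 does not apply)
  giving Zovasi lersehunav.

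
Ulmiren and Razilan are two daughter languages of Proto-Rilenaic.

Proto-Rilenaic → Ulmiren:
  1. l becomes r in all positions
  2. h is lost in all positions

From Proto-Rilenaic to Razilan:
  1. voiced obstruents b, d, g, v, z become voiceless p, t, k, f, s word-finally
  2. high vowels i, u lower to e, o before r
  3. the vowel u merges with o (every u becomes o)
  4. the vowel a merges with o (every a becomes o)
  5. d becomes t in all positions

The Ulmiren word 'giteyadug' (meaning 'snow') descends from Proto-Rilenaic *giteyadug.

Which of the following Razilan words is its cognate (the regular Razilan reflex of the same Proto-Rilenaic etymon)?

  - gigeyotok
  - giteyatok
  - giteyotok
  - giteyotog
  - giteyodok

giteyotok

Razilan: *giteyadug > giteyaduk > giteyadok > giteyodok > giteyotok  (by final devoicing, vowel merger, vowel merger, unconditioned shift)
Among the options, 'giteyotok' alone shows every Razilan change applied in order.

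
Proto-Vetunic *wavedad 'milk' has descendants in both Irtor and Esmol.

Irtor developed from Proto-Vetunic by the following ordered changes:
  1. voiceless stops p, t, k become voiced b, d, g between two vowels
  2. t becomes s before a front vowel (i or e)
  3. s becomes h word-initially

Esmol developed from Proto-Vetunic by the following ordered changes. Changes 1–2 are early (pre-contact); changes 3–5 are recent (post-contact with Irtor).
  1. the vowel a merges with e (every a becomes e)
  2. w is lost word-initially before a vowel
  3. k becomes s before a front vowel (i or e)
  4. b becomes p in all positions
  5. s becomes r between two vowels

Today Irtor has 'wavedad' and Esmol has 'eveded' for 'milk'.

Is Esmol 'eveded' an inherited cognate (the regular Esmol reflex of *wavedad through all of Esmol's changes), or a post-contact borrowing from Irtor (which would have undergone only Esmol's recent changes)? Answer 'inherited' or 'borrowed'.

If inherited, *wavedad would pass through all of Esmol's changes:
Esmol: *wavedad > weveded > eveded  (by vowel merger, glide loss)
If borrowed from Irtor 'wavedad' after the early changes, it would undergo only the recent ones:
  rule 3 (palatalisation): no change (wavedad)
  rule 4 (unconditioned shift): no change (wavedad)
  rule 5 (rhotacism): no change (wavedad)
  ⇒ as a loan: wavedad
Esmol 'eveded' matches the inherited outcome exactly, so it is an inherited cognate, not a loan.

inherited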